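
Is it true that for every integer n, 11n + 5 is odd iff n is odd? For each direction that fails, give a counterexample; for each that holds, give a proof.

Neither direction holds.

(→) This fails: n = 2 gives 11n + 5 = 27, which is odd, but 2 is even, not odd.

(←) This also fails: n = 5 is odd, but 11n + 5 = 60 is even, not odd.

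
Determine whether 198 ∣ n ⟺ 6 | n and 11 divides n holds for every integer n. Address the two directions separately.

(⇒) If 198 ∣ n, write n = 198q. Since 198 = 33·6, n = 6·(33q), so 6 ∣ n; and since 198 = 18·11, n = 11·(18q), so 11 ∣ n.

(⇐) This fails: take n = 66. Both 6 ∣ 66 and 11 ∣ 66, yet 66 is not a multiple of 198 (since 66 = 0·198 + 66), so 198 ∤ 66.

Only the forward direction holds.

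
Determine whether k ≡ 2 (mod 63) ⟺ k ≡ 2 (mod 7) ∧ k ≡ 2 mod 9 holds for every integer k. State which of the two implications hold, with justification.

(⟹) Suppose k ≡ 2 (mod 63); write k = 63j + 2. Since 7 ∣ 63, reducing mod 7 gives k ≡ 2 (mod 7); since 9 ∣ 63, reducing mod 9 gives k ≡ 2 (mod 9).

(⟸) Conversely, if k ≡ 2 (mod 7) and k ≡ 2 (mod 9), then by the Chinese remainder theorem k ≡ 2 (mod 63). This is exactly k ≡ 2 (mod 63).

The biconditional holds.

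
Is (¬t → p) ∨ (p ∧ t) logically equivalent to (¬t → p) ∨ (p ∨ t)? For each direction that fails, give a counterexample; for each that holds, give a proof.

(⟹) Assume the antecedent. If p is true, (¬t → p) ∨ (p ∨ t) reduces to true regardless of the other variables. If p is false, the antecedent forces (p = F, t = T), and (¬t → p) ∨ (p ∨ t) holds there. Either way (¬t → p) ∨ (p ∨ t) holds.

(⟸) Assume the antecedent. If p is true, (¬t → p) ∨ (p ∧ t) reduces to true regardless of the other variables. If p is false, the antecedent forces (p = F, t = T), and (¬t → p) ∨ (p ∧ t) holds there. Either way (¬t → p) ∨ (p ∧ t) holds.

The biconditional holds.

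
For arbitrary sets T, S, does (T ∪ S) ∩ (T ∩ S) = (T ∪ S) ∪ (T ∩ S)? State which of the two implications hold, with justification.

(⊆) holds; (⊇) fails.

(⟹) Let x ∈ (T ∪ S) ∩ (T ∩ S). Then x ∈ T ∩ S, from which x ∈ (T ∪ S) ∪ (T ∩ S).

(⟸) This inclusion fails. Take T = {1}, S = ∅; then 1 ∈ (T ∪ S) ∪ (T ∩ S) but 1 ∉ (T ∪ S) ∩ (T ∩ S).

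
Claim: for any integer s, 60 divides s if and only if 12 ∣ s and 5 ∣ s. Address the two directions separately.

(⇐) Suppose 12 ∣ s and 5 ∣ s. Any common multiple of 12 and 5 is a multiple of their lcm; here gcd(12, 5) = 1, so lcm(12, 5) = 12·5 = 60, so 60 ∣ s.

(⇒) If 60 ∣ s, write s = 60q. Since 60 = 5·12, s = 12·(5q), so 12 ∣ s; and since 60 = 12·5, s = 5·(12q), so 5 ∣ s.

Equivalent; both directions hold.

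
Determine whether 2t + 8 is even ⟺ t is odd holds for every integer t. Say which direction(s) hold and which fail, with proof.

Only the converse holds.

(⇐) Suppose t is odd. Since 2 is even, 2t is even for every t, so 2t + 8 has the same parity as 8, which is even. Hence 2t + 8 is even.

(⇒) This fails: take t = 2. Then 2t + 8 = 12, which is even, yet t = 2 is even, not odd.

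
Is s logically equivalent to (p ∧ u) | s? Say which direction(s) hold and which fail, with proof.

[⇒] Assume the antecedent. If u is true, the antecedent forces (u = T, p = F, s = T) or (u = T, p = T, s = T), and (p ∧ u) | s holds there. If u is false, the antecedent forces (u = F, p = F, s = T) or (u = F, p = T, s = T), and (p ∧ u) | s holds there. Either way (p ∧ u) | s holds.

[⇐] This fails. Under u = T, p = T, s = F, the left side is false but the right side is true.

Only the forward implication holds.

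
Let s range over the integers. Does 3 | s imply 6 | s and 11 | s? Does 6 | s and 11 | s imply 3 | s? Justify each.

(⟹) This fails: take s = 3. Certainly 3 ∣ 3, but 6 ∤ 3.

(⟸) Suppose 6 ∣ s and 11 ∣ s. Any common multiple of 6 and 11 is a multiple of their lcm; here gcd(6, 11) = 1, so lcm(6, 11) = 6·11 = 66, so 66 ∣ s. Since 3 ∣ 66, it follows that 3 ∣ s.

Only the converse holds.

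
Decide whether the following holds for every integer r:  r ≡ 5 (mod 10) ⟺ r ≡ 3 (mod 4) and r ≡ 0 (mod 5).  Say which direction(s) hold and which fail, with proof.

(⟹) This fails: r = 5 gives 5 ≡ 5 (mod 10) but 5 ≡ 1 (mod 4), so the conjunction on the right does not hold.

(⟸) Conversely, if r ≡ 3 (mod 4) and r ≡ 0 (mod 5), then by the Chinese remainder theorem r ≡ 15 (mod 20). Since 15 ≡ 5 (mod 10) and 10 ∣ 20, we get r ≡ 5 (mod 10).

(⇒) fails; (⇐) holds.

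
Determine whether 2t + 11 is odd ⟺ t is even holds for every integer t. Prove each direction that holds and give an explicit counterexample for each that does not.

(⇒) This fails: take t = 1. Then 2t + 11 = 13, which is odd, yet t = 1 is odd, not even.

(⇐) Suppose t is even. Since 2 is even, 2t is even for every t, so 2t + 11 has the same parity as 11, which is odd. Hence 2t + 11 is odd.

Only the reverse direction holds.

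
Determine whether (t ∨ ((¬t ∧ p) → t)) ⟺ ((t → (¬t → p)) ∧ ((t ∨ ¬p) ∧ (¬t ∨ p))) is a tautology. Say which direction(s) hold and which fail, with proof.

Only the converse holds.

(⇒) This fails. Under p = F, t = T, the left side is true but the right side is false.

(⇐) Assume the antecedent. If p is true, the antecedent forces (p = T, t = T), and t ∨ ((¬t ∧ p) → t) holds there. If p is false, t ∨ ((¬t ∧ p) → t) reduces to true regardless of the other variables. Either way t ∨ ((¬t ∧ p) → t) holds.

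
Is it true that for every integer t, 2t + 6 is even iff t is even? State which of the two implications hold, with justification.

(⟸) Suppose t is even. Since 2 is even, 2t is even for every t, so 2t + 6 has the same parity as 6, which is even. Hence 2t + 6 is even.

(⟹) This fails: take t = 7. Then 2t + 6 = 20, which is even, yet t = 7 is odd, not even.

Only the converse holds.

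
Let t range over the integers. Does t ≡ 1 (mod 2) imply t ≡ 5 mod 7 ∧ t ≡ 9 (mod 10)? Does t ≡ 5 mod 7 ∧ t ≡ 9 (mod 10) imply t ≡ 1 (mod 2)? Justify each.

(⟹) This fails: t = 1 gives 1 ≡ 1 (mod 2) but 1 ≡ 1 (mod 7), so the conjunction on the right does not hold.

(⟸) Conversely, if t ≡ 5 (mod 7) and t ≡ 9 (mod 10), then by the Chinese remainder theorem t ≡ 19 (mod 70). Since 19 ≡ 1 (mod 2) and 2 ∣ 70, we get t ≡ 1 (mod 2).

(⇒) fails; (⇐) holds.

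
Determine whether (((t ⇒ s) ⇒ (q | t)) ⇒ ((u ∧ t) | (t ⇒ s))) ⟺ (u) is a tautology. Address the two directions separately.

Only the reverse direction holds.

(⇒) This fails. Under s = F, u = F, q = F, t = F, the left side is true but the right side is false.

(⇐) Assume the antecedent. If u is true, the consequent reduces to true regardless of the other variables. If u is false, the antecedent cannot hold. Either way the consequent holds.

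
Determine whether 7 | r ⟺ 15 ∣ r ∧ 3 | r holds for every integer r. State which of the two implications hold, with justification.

Neither implication holds.

[⇒] This fails: take r = 7. Certainly 7 ∣ 7, but 15 ∤ 7.

[⇐] This fails: take r = 15. Both 15 ∣ 15 and 3 ∣ 15, yet 15 is not a multiple of 7 (since 15 = 2·7 + 1), so 7 ∤ 15.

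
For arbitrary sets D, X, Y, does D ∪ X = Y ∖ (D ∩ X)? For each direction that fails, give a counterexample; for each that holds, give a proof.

(⊆) This inclusion fails. Take D = {1}, X = ∅, Y = ∅; then 1 ∈ D ∪ X but 1 ∉ Y ∖ (D ∩ X).

(⊇) This inclusion fails. Take D = ∅, X = ∅, Y = {1}; then 1 ∈ Y ∖ (D ∩ X) but 1 ∉ D ∪ X.

Both inclusions fail.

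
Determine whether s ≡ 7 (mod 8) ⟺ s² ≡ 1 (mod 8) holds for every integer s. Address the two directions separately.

Not equivalent: only (⇒) holds.

Forward direction. Suppose s ≡ 7 (mod 8). Write s = 8j + 7. Then (8j + 7)² = 64j² + 112j + 49 = 8(8j² + 14j + 6) + 1, so s² ≡ 1 (mod 8).

Converse. This fails: take s = 1. Then 1² = 1 ≡ 1 (mod 8), yet 1 ≡ 1 (mod 8), not 7.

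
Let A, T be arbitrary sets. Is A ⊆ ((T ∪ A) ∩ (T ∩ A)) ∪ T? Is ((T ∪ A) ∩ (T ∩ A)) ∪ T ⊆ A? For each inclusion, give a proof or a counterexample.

Forward inclusion. This inclusion fails. Take A = {1}, T = ∅; then 1 ∈ A but 1 ∉ ((T ∪ A) ∩ (T ∩ A)) ∪ T.

Reverse inclusion. This inclusion fails. Take A = ∅, T = {1}; then 1 ∈ ((T ∪ A) ∩ (T ∩ A)) ∪ T but 1 ∉ A.

(⊆) fails and (⊇) fails.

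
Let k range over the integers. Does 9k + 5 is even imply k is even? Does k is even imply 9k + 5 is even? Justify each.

[⇒] This fails: k = 1 gives 9k + 5 = 14, which is even, but 1 is odd, not even.

[⇐] This also fails: k = 4 is even, but 9k + 5 = 41 is odd, not even.

Neither implication holds.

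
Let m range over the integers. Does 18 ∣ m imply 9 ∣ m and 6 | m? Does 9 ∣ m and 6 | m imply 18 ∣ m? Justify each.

(⇒) If 18 ∣ m, write m = 18q. Since 18 = 2·9, m = 9·(2q), so 9 ∣ m; and since 18 = 3·6, m = 6·(3q), so 6 ∣ m.

(⇐) Suppose 9 ∣ m and 6 ∣ m. Any common multiple of 9 and 6 is a multiple of their lcm; here lcm(9, 6) = 9·6/gcd(9, 6) = 54/3 = 18, so 18 ∣ m.

Both directions hold.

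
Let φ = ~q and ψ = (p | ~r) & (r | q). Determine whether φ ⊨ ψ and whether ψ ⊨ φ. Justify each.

Neither implication holds.

(→) This fails. Under q = F, r = F, p = F, the left side is true but the right side is false.

(←) This fails. Under q = T, r = F, p = F, the left side is false but the right side is true.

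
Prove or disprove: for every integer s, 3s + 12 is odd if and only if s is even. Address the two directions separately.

(→) This fails: s = 1 gives 3s + 12 = 15, which is odd, but 1 is odd, not even.

(←) This also fails: s = 2 is even, but 3s + 12 = 18 is even, not odd.

(⇒) fails and (⇐) fails.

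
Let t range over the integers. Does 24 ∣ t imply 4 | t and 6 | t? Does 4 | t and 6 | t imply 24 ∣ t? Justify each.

The forward direction holds; the converse fails.

(⟹) If 24 ∣ t, write t = 24q. Since 24 = 6·4, t = 4·(6q), so 4 ∣ t; and since 24 = 4·6, t = 6·(4q), so 6 ∣ t.

(⟸) This fails: take t = 12. Both 4 ∣ 12 and 6 ∣ 12, yet 12 is not a multiple of 24 (since 12 = 0·24 + 12), so 24 ∤ 12.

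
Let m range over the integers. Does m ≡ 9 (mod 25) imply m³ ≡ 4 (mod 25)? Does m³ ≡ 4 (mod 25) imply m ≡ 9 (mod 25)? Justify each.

Both implications hold.

(⇒) Suppose m ≡ 9 (mod 25). Write m = 25j + 9. Then (25j + 9)³ = 15625j³ + 16875j² + 6075j + 729 = 25(625j³ + 675j² + 243j + 29) + 4, so m³ ≡ 4 (mod 25).

(⇐) Conversely, suppose m³ ≡ 4 (mod 25). The only residue r in {0, …, 24} with r³ ≡ 4 (mod 25) is r = 9, so m ≡ 9 (mod 25).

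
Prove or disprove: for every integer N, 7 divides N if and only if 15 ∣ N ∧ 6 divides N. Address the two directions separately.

Neither direction holds.

Forward direction. This fails: take N = 7. Certainly 7 ∣ 7, but 15 ∤ 7.

Converse. This fails: take N = 30. Both 15 ∣ 30 and 6 ∣ 30, yet 30 is not a multiple of 7 (since 30 = 4·7 + 2), so 7 ∤ 30.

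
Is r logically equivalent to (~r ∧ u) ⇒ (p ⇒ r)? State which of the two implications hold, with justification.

Only the forward implication holds.

(→) Assume the antecedent. If r is true, (~r ∧ u) ⇒ (p ⇒ r) reduces to true regardless of the other variables. If r is false, the antecedent cannot hold. Either way (~r ∧ u) ⇒ (p ⇒ r) holds.

(←) This fails. Under r = F, p = F, u = F, the left side is false but the right side is true.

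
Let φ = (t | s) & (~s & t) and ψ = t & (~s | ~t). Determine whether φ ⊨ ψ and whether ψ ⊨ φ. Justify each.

Forward direction. Assume the antecedent. If s is true, the antecedent cannot hold. If s is false, the antecedent forces (s = F, t = T), and t & (~s | ~t) holds there. Either way t & (~s | ~t) holds.

Converse. Assume the antecedent. If s is true, the antecedent cannot hold. If s is false, the antecedent forces (s = F, t = T), and (t | s) & (~s & t) holds there. Either way (t | s) & (~s & t) holds.

Both directions hold.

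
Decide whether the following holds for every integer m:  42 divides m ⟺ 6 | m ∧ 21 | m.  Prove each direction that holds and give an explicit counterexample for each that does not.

Equivalent; both directions hold.

(⟸) Suppose 6 ∣ m and 21 ∣ m. Any common multiple of 6 and 21 is a multiple of their lcm; here lcm(6, 21) = 6·21/gcd(6, 21) = 126/3 = 42, so 42 ∣ m.

(⟹) If 42 ∣ m, write m = 42q. Since 42 = 7·6, m = 6·(7q), so 6 ∣ m; and since 42 = 2·21, m = 21·(2q), so 21 ∣ m.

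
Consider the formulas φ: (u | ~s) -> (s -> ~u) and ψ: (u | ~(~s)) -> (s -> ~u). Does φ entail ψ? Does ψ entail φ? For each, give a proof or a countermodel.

Forward direction. Assume the antecedent. If s is true, the antecedent forces (s = T, u = F), and (u | ~(~s)) -> (s -> ~u) holds there. If s is false, (u | ~(~s)) -> (s -> ~u) reduces to true regardless of the other variables. Either way (u | ~(~s)) -> (s -> ~u) holds.

Converse. Assume the antecedent. If s is true, the antecedent forces (s = T, u = F), and (u | ~s) -> (s -> ~u) holds there. If s is false, (u | ~s) -> (s -> ~u) reduces to true regardless of the other variables. Either way (u | ~s) -> (s -> ~u) holds.

Equivalent; both directions hold.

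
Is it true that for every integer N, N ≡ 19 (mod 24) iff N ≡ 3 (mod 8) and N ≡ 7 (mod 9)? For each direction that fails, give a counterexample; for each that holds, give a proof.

(⇒) fails; (⇐) holds.

(→) This fails: N = 67 gives 67 ≡ 19 (mod 24) but 67 ≡ 4 (mod 9), so the conjunction on the right does not hold.

(←) Conversely, if N ≡ 3 (mod 8) and N ≡ 7 (mod 9), then by the Chinese remainder theorem N ≡ 43 (mod 72). Since 43 ≡ 19 (mod 24) and 24 ∣ 72, we get N ≡ 19 (mod 24).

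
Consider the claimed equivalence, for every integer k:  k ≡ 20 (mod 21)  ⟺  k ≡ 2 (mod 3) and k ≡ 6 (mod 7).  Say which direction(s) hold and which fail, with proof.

Both directions hold; the statement is true.

(⇒) Suppose k ≡ 20 (mod 21); write k = 21j + 20. Since 3 ∣ 21, reducing mod 3 gives k ≡ 20 ≡ 2 (mod 3); since 7 ∣ 21, reducing mod 7 gives k ≡ 20 ≡ 6 (mod 7).

(⇐) Conversely, if k ≡ 2 (mod 3) and k ≡ 6 (mod 7), then by the Chinese remainder theorem k ≡ 20 (mod 21). This is exactly k ≡ 20 (mod 21).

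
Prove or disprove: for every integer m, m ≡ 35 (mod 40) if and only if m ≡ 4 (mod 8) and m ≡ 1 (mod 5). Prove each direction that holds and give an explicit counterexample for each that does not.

Neither implication holds.

(⇒) This fails: m = 35 gives 35 ≡ 35 (mod 40) but 35 ≡ 3 (mod 8), so the conjunction on the right does not hold.

(⇐) This fails: m = 36 satisfies both congruences on the right (36 ≡ 4 mod 8 and 36 ≡ 1 mod 5) yet 36 ≡ 36 (mod 40), not 35.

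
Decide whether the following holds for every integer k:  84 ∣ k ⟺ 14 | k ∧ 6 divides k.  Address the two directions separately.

Only the forward direction holds.

(→) If 84 ∣ k, write k = 84q. Since 84 = 6·14, k = 14·(6q), so 14 ∣ k; and since 84 = 14·6, k = 6·(14q), so 6 ∣ k.

(←) This fails: take k = 42. Both 14 ∣ 42 and 6 ∣ 42, yet 42 is not a multiple of 84 (since 42 = 0·84 + 42), so 84 ∤ 42.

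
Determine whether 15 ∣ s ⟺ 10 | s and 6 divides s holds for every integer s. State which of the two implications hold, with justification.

Only the reverse direction holds.

[⇐] Suppose 10 ∣ s and 6 ∣ s. Any common multiple of 10 and 6 is a multiple of their lcm; here lcm(10, 6) = 10·6/gcd(10, 6) = 60/2 = 30, so 30 ∣ s. Since 15 ∣ 30, it follows that 15 ∣ s.

[⇒] This fails: take s = 15. Certainly 15 ∣ 15, but 10 ∤ 15.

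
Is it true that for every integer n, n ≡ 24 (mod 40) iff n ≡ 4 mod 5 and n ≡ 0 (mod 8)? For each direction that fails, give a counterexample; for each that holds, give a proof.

(⇒) Suppose n ≡ 24 (mod 40); write n = 40j + 24. Since 5 ∣ 40, reducing mod 5 gives n ≡ 24 ≡ 4 (mod 5); since 8 ∣ 40, reducing mod 8 gives n ≡ 24 ≡ 0 (mod 8).

(⇐) Conversely, if n ≡ 4 (mod 5) and n ≡ 0 (mod 8), then by the Chinese remainder theorem n ≡ 24 (mod 40). This is exactly n ≡ 24 (mod 40).

Both directions hold; the statement is true.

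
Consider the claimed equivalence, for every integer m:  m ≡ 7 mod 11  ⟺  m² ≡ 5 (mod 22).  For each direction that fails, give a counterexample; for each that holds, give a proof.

Neither implication holds.

(⇒) This fails: take m = 18. Then 18 ≡ 7 (mod 11), but 18² = 324 ≡ 16 (mod 22), not 5.

(⇐) This fails: take m = 15. Then 15² = 225 ≡ 5 (mod 22), yet 15 ≡ 4 (mod 11), not 7.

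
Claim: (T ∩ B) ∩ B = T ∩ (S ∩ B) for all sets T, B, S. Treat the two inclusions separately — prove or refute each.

(⊆) This inclusion fails. Take T = {1}, B = {1}, S = ∅; then 1 ∈ (T ∩ B) ∩ B but 1 ∉ T ∩ (S ∩ B).

(⊇) Let x ∈ T ∩ (S ∩ B). Then x ∈ T ∩ B ∩ S, from which x ∈ (T ∩ B) ∩ B.

The sets are not equal: only the reverse inclusion holds.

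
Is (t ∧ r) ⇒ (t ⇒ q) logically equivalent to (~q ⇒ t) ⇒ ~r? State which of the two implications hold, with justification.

The forward direction fails; the converse holds.

(⟸) Assume the antecedent. If r is true, the antecedent forces (r = T, t = F, q = F), and (t ∧ r) ⇒ (t ⇒ q) holds there. If r is false, (t ∧ r) ⇒ (t ⇒ q) reduces to true regardless of the other variables. Either way (t ∧ r) ⇒ (t ⇒ q) holds.

(⟹) This fails. Under r = T, t = F, q = T, the left side is true but the right side is false.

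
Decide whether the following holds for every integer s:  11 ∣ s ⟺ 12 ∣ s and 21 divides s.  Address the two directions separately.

Forward direction. This fails: take s = 11. Certainly 11 ∣ 11, but 12 ∤ 11.

Converse. This fails: take s = 84. Both 12 ∣ 84 and 21 ∣ 84, yet 84 is not a multiple of 11 (since 84 = 7·11 + 7), so 11 ∤ 84.

Neither direction holds.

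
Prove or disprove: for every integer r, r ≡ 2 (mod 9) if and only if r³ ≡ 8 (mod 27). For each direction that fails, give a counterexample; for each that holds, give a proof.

The biconditional holds.

[⇐] The residues r modulo 27 with r³ ≡ 8 (mod 27) are exactly {2, 11, 20}, and each is ≡ 2 (mod 9).

[⇒] Suppose r ≡ 2 (mod 9). Working modulo 27, r ∈ {2, 11, 20}; for each such r, r³ ≡ 8 (mod 27).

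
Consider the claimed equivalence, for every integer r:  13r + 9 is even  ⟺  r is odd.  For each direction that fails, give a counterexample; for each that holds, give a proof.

The biconditional holds.

(⟹) Suppose 13r + 9 is even. Since 13 is odd, 13r and r have the same parity, so 13r + 9 ≡ r + 9 (mod 2). As 9 is odd, 13r + 9 is even exactly when r is odd. Thus r is odd.

(⟸) Conversely, suppose r is odd; write r = 2j + 1. Then 13r + 9 = 13·(2j + 1) + 9 = 2·13j + 22, which is even.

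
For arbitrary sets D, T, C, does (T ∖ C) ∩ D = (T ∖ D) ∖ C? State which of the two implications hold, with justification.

Forward inclusion. This inclusion fails. Take D = {1}, T = {1}, C = ∅; then 1 ∈ (T ∖ C) ∩ D but 1 ∉ (T ∖ D) ∖ C.

Reverse inclusion. This inclusion fails. Take D = ∅, T = {1}, C = ∅; then 1 ∈ (T ∖ D) ∖ C but 1 ∉ (T ∖ C) ∩ D.

Neither inclusion holds.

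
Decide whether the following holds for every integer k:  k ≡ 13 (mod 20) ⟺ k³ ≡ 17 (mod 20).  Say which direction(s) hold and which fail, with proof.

[⇐] Suppose k³ ≡ 17 (mod 20). The only residue r in {0, …, 19} with r³ ≡ 17 (mod 20) is r = 13, so k ≡ 13 (mod 20).

[⇒] Suppose k ≡ 13 (mod 20). Write k = 20j + 13. Then (20j + 13)³ = 8000j³ + 15600j² + 10140j + 2197 = 20(400j³ + 780j² + 507j + 109) + 17, so k³ ≡ 17 (mod 20).

Both directions hold; the statement is true.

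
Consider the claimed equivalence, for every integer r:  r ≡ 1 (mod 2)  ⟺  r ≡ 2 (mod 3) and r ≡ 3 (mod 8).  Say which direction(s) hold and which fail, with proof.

The forward direction fails; the converse holds.

(→) This fails: r = 1 gives 1 ≡ 1 (mod 2) but 1 ≡ 1 (mod 3), so the conjunction on the right does not hold.

(←) Conversely, if r ≡ 2 (mod 3) and r ≡ 3 (mod 8), then by the Chinese remainder theorem r ≡ 11 (mod 24). Since 11 ≡ 1 (mod 2) and 2 ∣ 24, we get r ≡ 1 (mod 2).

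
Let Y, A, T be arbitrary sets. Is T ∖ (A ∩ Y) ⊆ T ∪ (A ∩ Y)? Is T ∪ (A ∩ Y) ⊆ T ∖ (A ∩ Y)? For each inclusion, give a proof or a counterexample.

Reverse inclusion. This inclusion fails. Take Y = {1}, A = {1}, T = ∅; then 1 ∈ T ∪ (A ∩ Y) but 1 ∉ T ∖ (A ∩ Y).

Forward inclusion. Let x ∈ T ∖ (A ∩ Y). Then either x ∈ T and x ∉ Y, A; or x ∈ Y ∩ T and x ∉ A; or x ∈ A ∩ T and x ∉ Y. In each case x ∈ T ∪ (A ∩ Y), so T ∖ (A ∩ Y) ⊆ T ∪ (A ∩ Y).

(⊆) holds; (⊇) fails.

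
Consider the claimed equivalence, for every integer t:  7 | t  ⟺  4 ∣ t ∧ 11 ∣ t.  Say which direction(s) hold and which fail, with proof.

Both directions fail.

(⟹) This fails: take t = 7. Certainly 7 ∣ 7, but 4 ∤ 7.

(⟸) This fails: take t = 44. Both 4 ∣ 44 and 11 ∣ 44, yet 44 is not a multiple of 7 (since 44 = 6·7 + 2), so 7 ∤ 44.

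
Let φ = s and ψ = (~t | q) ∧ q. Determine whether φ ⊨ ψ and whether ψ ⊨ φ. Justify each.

(⇒) fails and (⇐) fails.

(⟹) This fails. Under s = T, t = F, q = F, the left side is true but the right side is false.

(⟸) This fails. Under s = F, t = F, q = T, the left side is false but the right side is true.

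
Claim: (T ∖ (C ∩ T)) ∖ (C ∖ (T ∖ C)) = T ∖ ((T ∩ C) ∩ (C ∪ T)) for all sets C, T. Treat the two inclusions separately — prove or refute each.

Both inclusions hold.

(⟸) Let x ∈ T ∖ ((T ∩ C) ∩ (C ∪ T)). Then x ∈ T and x ∉ C, from which x ∈ (T ∖ (C ∩ T)) ∖ (C ∖ (T ∖ C)).

(⟹) Let x ∈ (T ∖ (C ∩ T)) ∖ (C ∖ (T ∖ C)). Then x ∈ T and x ∉ C, from which x ∈ T ∖ ((T ∩ C) ∩ (C ∪ T)).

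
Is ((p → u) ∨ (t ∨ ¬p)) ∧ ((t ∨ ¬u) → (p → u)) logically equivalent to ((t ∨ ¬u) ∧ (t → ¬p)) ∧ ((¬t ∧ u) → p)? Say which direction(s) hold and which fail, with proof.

(⟹) This fails. Under p = F, u = T, t = F, the left side is true but the right side is false.

(⟸) This fails. Under p = T, u = F, t = F, the left side is false but the right side is true.

Both directions fail.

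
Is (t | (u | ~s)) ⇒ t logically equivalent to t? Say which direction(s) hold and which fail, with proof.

The forward direction fails; the converse holds.

(⇐) Assume the antecedent. If u is true, the antecedent forces (u = T, s = F, t = T) or (u = T, s = T, t = T), and (t | (u | ~s)) ⇒ t holds there. If u is false, the antecedent forces (u = F, s = F, t = T) or (u = F, s = T, t = T), and (t | (u | ~s)) ⇒ t holds there. Either way (t | (u | ~s)) ⇒ t holds.

(⇒) This fails. Under u = F, s = T, t = F, the left side is true but the right side is false.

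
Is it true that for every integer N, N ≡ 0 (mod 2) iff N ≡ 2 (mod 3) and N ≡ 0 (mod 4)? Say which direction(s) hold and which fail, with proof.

The forward direction fails; the converse holds.

(⟹) This fails: N = 0 gives 0 ≡ 0 (mod 2) but 0 ≡ 0 (mod 3), so the conjunction on the right does not hold.

(⟸) Conversely, if N ≡ 2 (mod 3) and N ≡ 0 (mod 4), then by the Chinese remainder theorem N ≡ 8 (mod 12). Since 8 ≡ 0 (mod 2) and 2 ∣ 12, we get N ≡ 0 (mod 2).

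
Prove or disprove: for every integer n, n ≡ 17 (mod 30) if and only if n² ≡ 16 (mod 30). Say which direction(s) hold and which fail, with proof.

(⟹) This fails: take n = 17. Then 17 ≡ 17 (mod 30), but 17² = 289 ≡ 19 (mod 30), not 16.

(⟸) This fails: take n = 4. Then 4² = 16 ≡ 16 (mod 30), yet 4 ≡ 4 (mod 30), not 17.

Neither direction holds.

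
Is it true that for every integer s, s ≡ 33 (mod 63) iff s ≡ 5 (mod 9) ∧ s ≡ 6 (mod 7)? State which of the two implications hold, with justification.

(⇒) This fails: s = 33 gives 33 ≡ 33 (mod 63) but 33 ≡ 6 (mod 9), so the conjunction on the right does not hold.

(⇐) This fails: s = 41 satisfies both congruences on the right (41 ≡ 5 mod 9 and 41 ≡ 6 mod 7) yet 41 ≡ 41 (mod 63), not 33.

(⇒) fails and (⇐) fails.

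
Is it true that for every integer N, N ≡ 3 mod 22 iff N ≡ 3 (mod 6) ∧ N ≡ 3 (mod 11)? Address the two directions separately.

[⇒] This fails: N = 25 gives 25 ≡ 3 (mod 22) but 25 ≡ 1 (mod 6), so the conjunction on the right does not hold.

[⇐] Conversely, if N ≡ 3 (mod 6) and N ≡ 3 (mod 11), then by the Chinese remainder theorem N ≡ 3 (mod 66). Since 3 ≡ 3 (mod 22) and 22 ∣ 66, we get N ≡ 3 (mod 22).

(⇒) fails; (⇐) holds.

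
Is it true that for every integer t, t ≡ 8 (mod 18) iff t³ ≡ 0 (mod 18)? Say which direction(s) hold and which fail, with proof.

(→) This fails: take t = 8. Then 8 ≡ 8 (mod 18), but 8³ = 512 ≡ 8 (mod 18), not 0.

(←) This fails: take t = 0. Then 0³ = 0 ≡ 0 (mod 18), yet 0 ≡ 0 (mod 18), not 8.

Neither implication holds.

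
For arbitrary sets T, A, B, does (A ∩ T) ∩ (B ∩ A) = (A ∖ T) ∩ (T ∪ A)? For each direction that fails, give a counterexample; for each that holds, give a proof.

Neither inclusion holds.

(⊆) This inclusion fails. Take T = {1}, A = {1}, B = {1}; then 1 ∈ (A ∩ T) ∩ (B ∩ A) but 1 ∉ (A ∖ T) ∩ (T ∪ A).

(⊇) This inclusion fails. Take T = ∅, A = {1}, B = ∅; then 1 ∈ (A ∖ T) ∩ (T ∪ A) but 1 ∉ (A ∩ T) ∩ (B ∩ A).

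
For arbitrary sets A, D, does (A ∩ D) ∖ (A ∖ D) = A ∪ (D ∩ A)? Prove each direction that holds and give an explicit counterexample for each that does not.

The sets are not equal: only the forward inclusion holds.

Forward inclusion. Let x ∈ (A ∩ D) ∖ (A ∖ D). Then x ∈ A ∩ D, from which x ∈ A ∪ (D ∩ A).

Reverse inclusion. This inclusion fails. Take A = {1}, D = ∅; then 1 ∈ A ∪ (D ∩ A) but 1 ∉ (A ∩ D) ∖ (A ∖ D).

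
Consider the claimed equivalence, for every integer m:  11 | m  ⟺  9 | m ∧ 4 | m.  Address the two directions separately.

Both directions fail.

[⇒] This fails: take m = 11. Certainly 11 ∣ 11, but 9 ∤ 11.

[⇐] This fails: take m = 36. Both 9 ∣ 36 and 4 ∣ 36, yet 36 is not a multiple of 11 (since 36 = 3·11 + 3), so 11 ∤ 36.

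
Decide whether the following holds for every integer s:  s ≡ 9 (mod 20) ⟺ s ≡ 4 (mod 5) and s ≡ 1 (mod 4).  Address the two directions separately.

The biconditional holds.

Forward direction. Suppose s ≡ 9 (mod 20); write s = 20j + 9. Since 5 ∣ 20, reducing mod 5 gives s ≡ 9 ≡ 4 (mod 5); since 4 ∣ 20, reducing mod 4 gives s ≡ 9 ≡ 1 (mod 4).

Converse. If s ≡ 4 (mod 5) and s ≡ 1 (mod 4), then by the Chinese remainder theorem s ≡ 9 (mod 20). This is exactly s ≡ 9 (mod 20).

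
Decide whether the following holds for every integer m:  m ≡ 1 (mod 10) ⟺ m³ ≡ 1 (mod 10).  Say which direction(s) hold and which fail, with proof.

(⇐) Suppose m³ ≡ 1 (mod 10). The only residue r in {0, …, 9} with r³ ≡ 1 (mod 10) is r = 1, so m ≡ 1 (mod 10).

(⇒) Suppose m ≡ 1 (mod 10). Write m = 10j + 1. Then (10j + 1)³ = 1000j³ + 300j² + 30j + 1 = 10(100j³ + 30j² + 3j) + 1, so m³ ≡ 1 (mod 10).

Both directions hold.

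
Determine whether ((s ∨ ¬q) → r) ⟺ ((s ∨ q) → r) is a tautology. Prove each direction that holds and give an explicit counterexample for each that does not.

(⇒) fails and (⇐) fails.

Forward direction. This fails. Under q = T, s = F, r = F, the left side is true but the right side is false.

Converse. This fails. Under q = F, s = F, r = F, the left side is false but the right side is true.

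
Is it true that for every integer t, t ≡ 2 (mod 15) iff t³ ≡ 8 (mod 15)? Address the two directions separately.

(→) Suppose t ≡ 2 (mod 15). Write t = 15j + 2. Then (15j + 2)³ = 3375j³ + 1350j² + 180j + 8 = 15(225j³ + 90j² + 12j) + 8, so t³ ≡ 8 (mod 15).

(←) Conversely, suppose t³ ≡ 8 (mod 15). The only residue r in {0, …, 14} with r³ ≡ 8 (mod 15) is r = 2, so t ≡ 2 (mod 15).

Both directions hold.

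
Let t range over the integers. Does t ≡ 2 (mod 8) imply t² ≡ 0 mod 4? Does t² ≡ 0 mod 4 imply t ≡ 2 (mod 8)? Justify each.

Only the forward implication holds.

(⟹) Suppose t ≡ 2 (mod 8). Then t² ≡ 2² = 4 (mod 8), and since 4 ∣ 8, also t² ≡ 0 (mod 4).

(⟸) This fails: take t = 0. Then 0² = 0 ≡ 0 (mod 4), yet 0 ≡ 0 (mod 8), not 2.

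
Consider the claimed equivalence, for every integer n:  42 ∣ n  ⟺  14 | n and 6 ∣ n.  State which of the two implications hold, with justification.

[⇒] If 42 ∣ n, write n = 42q. Since 42 = 3·14, n = 14·(3q), so 14 ∣ n; and since 42 = 7·6, n = 6·(7q), so 6 ∣ n.

[⇐] Suppose 14 ∣ n and 6 ∣ n. Any common multiple of 14 and 6 is a multiple of their lcm; here lcm(14, 6) = 14·6/gcd(14, 6) = 84/2 = 42, so 42 ∣ n.

Both directions hold.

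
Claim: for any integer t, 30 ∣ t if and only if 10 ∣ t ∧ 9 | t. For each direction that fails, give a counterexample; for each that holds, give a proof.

(→) This fails: take t = 30. Certainly 30 ∣ 30, but 9 ∤ 30.

(←) Suppose 10 ∣ t and 9 ∣ t. Any common multiple of 10 and 9 is a multiple of their lcm; here gcd(10, 9) = 1, so lcm(10, 9) = 10·9 = 90, so 90 ∣ t. Since 30 ∣ 90, it follows that 30 ∣ t.

Only the converse holds.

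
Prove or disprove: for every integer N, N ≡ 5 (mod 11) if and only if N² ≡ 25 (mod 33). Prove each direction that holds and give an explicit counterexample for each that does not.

Neither direction holds.

(→) This fails: take N = 27. Then 27 ≡ 5 (mod 11), but 27² = 729 ≡ 3 (mod 33), not 25.

(←) This fails: take N = 17. Then 17² = 289 ≡ 25 (mod 33), yet 17 ≡ 6 (mod 11), not 5.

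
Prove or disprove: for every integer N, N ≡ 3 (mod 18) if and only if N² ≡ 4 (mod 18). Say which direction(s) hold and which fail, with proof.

(⟹) This fails: take N = 3. Then 3 ≡ 3 (mod 18), but 3² = 9 ≡ 9 (mod 18), not 4.

(⟸) This fails: take N = 2. Then 2² = 4 ≡ 4 (mod 18), yet 2 ≡ 2 (mod 18), not 3.

Both directions fail.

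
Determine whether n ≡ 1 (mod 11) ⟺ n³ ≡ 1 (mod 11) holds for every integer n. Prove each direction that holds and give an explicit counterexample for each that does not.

Both directions hold; the statement is true.

(⟹) Suppose n ≡ 1 (mod 11). Write n = 11j + 1. Then (11j + 1)³ = 1331j³ + 363j² + 33j + 1 = 11(121j³ + 33j² + 3j) + 1, so n³ ≡ 1 (mod 11).

(⟸) For the converse, argue contrapositively. If n ≢ 1 (mod 11), then n is congruent to one of 0, 2, 3, 4, 5, 6, 7, 8, 9, 10 modulo 11, and these give n³ ≡ 0, 8, 5, 9, 4, 7, 2, 6, 3, 10 respectively — never 1.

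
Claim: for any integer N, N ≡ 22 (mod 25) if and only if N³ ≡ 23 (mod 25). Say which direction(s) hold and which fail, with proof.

Equivalent; both directions hold.

[⇐] Suppose N³ ≡ 23 (mod 25). The only residue r in {0, …, 24} with r³ ≡ 23 (mod 25) is r = 22, so N ≡ 22 (mod 25).

[⇒] Suppose N ≡ 22 (mod 25). Write N = 25j + 22. Then (25j + 22)³ = 15625j³ + 41250j² + 36300j + 10648 = 25(625j³ + 1650j² + 1452j + 425) + 23, so N³ ≡ 23 (mod 25).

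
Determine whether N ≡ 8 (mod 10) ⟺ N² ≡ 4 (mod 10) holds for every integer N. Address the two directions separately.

(⟹) Suppose N ≡ 8 (mod 10). Write N = 10j + 8. Then (10j + 8)² = 100j² + 160j + 64 = 10(10j² + 16j + 6) + 4, so N² ≡ 4 (mod 10).

(⟸) This fails: take N = 2. Then 2² = 4 ≡ 4 (mod 10), yet 2 ≡ 2 (mod 10), not 8.

Only the forward implication holds.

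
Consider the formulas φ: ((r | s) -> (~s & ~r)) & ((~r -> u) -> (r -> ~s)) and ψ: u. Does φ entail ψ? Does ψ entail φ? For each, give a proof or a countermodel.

[⇒] This fails. Under s = F, r = F, u = F, the left side is true but the right side is false.

[⇐] This fails. Under s = T, r = F, u = T, the left side is false but the right side is true.

Both directions fail.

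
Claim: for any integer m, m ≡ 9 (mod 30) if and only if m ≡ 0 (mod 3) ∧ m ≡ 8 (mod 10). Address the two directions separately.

[⇒] This fails: m = 9 gives 9 ≡ 9 (mod 30) but 9 ≡ 9 (mod 10), so the conjunction on the right does not hold.

[⇐] This fails: m = 18 satisfies both congruences on the right (18 ≡ 0 mod 3 and 18 ≡ 8 mod 10) yet 18 ≡ 18 (mod 30), not 9.

Neither direction holds.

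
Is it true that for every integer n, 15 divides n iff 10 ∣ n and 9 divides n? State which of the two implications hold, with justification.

(→) This fails: take n = 15. Certainly 15 ∣ 15, but 10 ∤ 15.

(←) Suppose 10 ∣ n and 9 ∣ n. Any common multiple of 10 and 9 is a multiple of their lcm; here gcd(10, 9) = 1, so lcm(10, 9) = 10·9 = 90, so 90 ∣ n. Since 15 ∣ 90, it follows that 15 ∣ n.

(⇒) fails; (⇐) holds.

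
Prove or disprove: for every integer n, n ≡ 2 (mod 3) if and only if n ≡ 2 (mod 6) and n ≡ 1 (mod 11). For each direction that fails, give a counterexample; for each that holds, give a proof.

Only the converse holds.

Forward direction. This fails: n = 2 gives 2 ≡ 2 (mod 3) but 2 ≡ 2 (mod 11), so the conjunction on the right does not hold.

Converse. If n ≡ 2 (mod 6) and n ≡ 1 (mod 11), then by the Chinese remainder theorem n ≡ 56 (mod 66). Since 56 ≡ 2 (mod 3) and 3 ∣ 66, we get n ≡ 2 (mod 3).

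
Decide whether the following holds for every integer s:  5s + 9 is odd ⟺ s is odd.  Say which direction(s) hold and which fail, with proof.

Neither implication holds.

[⇒] This fails: s = 0 gives 5s + 9 = 9, which is odd, but 0 is even, not odd.

[⇐] This also fails: s = 7 is odd, but 5s + 9 = 44 is even, not odd.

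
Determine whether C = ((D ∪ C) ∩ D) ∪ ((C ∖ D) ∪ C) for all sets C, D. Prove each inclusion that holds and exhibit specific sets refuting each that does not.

The sets are not equal: only the forward inclusion holds.

(⊆) Let x ∈ C. Then either x ∈ C and x ∉ D; or x ∈ C ∩ D. In each case x ∈ ((D ∪ C) ∩ D) ∪ ((C ∖ D) ∪ C), so C ⊆ ((D ∪ C) ∩ D) ∪ ((C ∖ D) ∪ C).

(⊇) This inclusion fails. Take C = ∅, D = {1}; then 1 ∈ ((D ∪ C) ∩ D) ∪ ((C ∖ D) ∪ C) but 1 ∉ C.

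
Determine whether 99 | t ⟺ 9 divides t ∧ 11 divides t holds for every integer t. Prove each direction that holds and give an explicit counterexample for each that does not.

(→) If 99 ∣ t, write t = 99q. Since 99 = 11·9, t = 9·(11q), so 9 ∣ t; and since 99 = 9·11, t = 11·(9q), so 11 ∣ t.

(←) Suppose 9 ∣ t and 11 ∣ t. Any common multiple of 9 and 11 is a multiple of their lcm; here gcd(9, 11) = 1, so lcm(9, 11) = 9·11 = 99, so 99 ∣ t.

Both implications hold.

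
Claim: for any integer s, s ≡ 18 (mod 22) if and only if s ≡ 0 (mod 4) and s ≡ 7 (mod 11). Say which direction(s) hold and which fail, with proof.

(⟹) This fails: s = 18 gives 18 ≡ 18 (mod 22) but 18 ≡ 2 (mod 4), so the conjunction on the right does not hold.

(⟸) Conversely, if s ≡ 0 (mod 4) and s ≡ 7 (mod 11), then by the Chinese remainder theorem s ≡ 40 (mod 44). Since 40 ≡ 18 (mod 22) and 22 ∣ 44, we get s ≡ 18 (mod 22).

Only the converse holds.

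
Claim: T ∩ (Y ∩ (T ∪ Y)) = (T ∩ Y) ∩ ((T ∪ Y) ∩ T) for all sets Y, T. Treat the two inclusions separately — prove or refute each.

(⟹) Let x ∈ T ∩ (Y ∩ (T ∪ Y)). Then x ∈ Y ∩ T, from which x ∈ (T ∩ Y) ∩ ((T ∪ Y) ∩ T).

(⟸) Let x ∈ (T ∩ Y) ∩ ((T ∪ Y) ∩ T). Then x ∈ Y ∩ T, from which x ∈ T ∩ (Y ∩ (T ∪ Y)).

The two sets are equal.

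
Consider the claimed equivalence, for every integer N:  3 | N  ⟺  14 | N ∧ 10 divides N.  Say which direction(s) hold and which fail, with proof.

Neither direction holds.

(⟹) This fails: take N = 3. Certainly 3 ∣ 3, but 14 ∤ 3.

(⟸) This fails: take N = 70. Both 14 ∣ 70 and 10 ∣ 70, yet 70 is not a multiple of 3 (since 70 = 23·3 + 1), so 3 ∤ 70.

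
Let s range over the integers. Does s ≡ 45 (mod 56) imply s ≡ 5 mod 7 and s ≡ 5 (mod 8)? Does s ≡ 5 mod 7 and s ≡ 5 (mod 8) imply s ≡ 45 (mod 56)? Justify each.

[⇒] This fails: s = 45 gives 45 ≡ 45 (mod 56) but 45 ≡ 3 (mod 7), so the conjunction on the right does not hold.

[⇐] This fails: s = 5 satisfies both congruences on the right (5 ≡ 5 mod 7 and 5 ≡ 5 mod 8) yet 5 ≡ 5 (mod 56), not 45.

Neither implication holds.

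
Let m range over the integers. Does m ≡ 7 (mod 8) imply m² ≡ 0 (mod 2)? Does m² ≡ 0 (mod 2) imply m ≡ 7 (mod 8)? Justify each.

Neither direction holds.

(⟹) This fails: take m = 7. Then 7 ≡ 7 (mod 8), but 7² = 49 ≡ 1 (mod 2), not 0.

(⟸) This fails: take m = 0. Then 0² = 0 ≡ 0 (mod 2), yet 0 ≡ 0 (mod 8), not 7.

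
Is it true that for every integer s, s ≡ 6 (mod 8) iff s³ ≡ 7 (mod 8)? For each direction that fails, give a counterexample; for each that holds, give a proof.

(⟹) This fails: take s = 6. Then 6 ≡ 6 (mod 8), but 6³ = 216 ≡ 0 (mod 8), not 7.

(⟸) This fails: take s = 7. Then 7³ = 343 ≡ 7 (mod 8), yet 7 ≡ 7 (mod 8), not 6.

Neither implication holds.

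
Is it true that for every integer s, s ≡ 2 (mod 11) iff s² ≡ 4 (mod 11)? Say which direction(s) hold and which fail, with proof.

(→) Suppose s ≡ 2 (mod 11). Write s = 11j + 2. Then (11j + 2)² = 121j² + 44j + 4 = 11(11j² + 4j) + 4, so s² ≡ 4 (mod 11).

(←) This fails: take s = 9. Then 9² = 81 ≡ 4 (mod 11), yet 9 ≡ 9 (mod 11), not 2.

The forward direction holds; the converse fails.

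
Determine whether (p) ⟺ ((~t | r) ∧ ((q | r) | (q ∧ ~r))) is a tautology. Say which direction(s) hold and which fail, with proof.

Neither implication holds.

[⇒] This fails. Under p = T, t = F, q = F, r = F, the left side is true but the right side is false.

[⇐] This fails. Under p = F, t = F, q = T, r = F, the left side is false but the right side is true.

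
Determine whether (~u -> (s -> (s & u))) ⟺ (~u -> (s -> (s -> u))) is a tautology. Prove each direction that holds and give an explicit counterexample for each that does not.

Both directions hold; the statement is true.

(⇒) Assume the antecedent. If u is true, ~u -> (s -> (s -> u)) reduces to true regardless of the other variables. If u is false, the antecedent forces (u = F, s = F), and ~u -> (s -> (s -> u)) holds there. Either way ~u -> (s -> (s -> u)) holds.

(⇐) Assume the antecedent. If u is true, ~u -> (s -> (s & u)) reduces to true regardless of the other variables. If u is false, the antecedent forces (u = F, s = F), and ~u -> (s -> (s & u)) holds there. Either way ~u -> (s -> (s & u)) holds.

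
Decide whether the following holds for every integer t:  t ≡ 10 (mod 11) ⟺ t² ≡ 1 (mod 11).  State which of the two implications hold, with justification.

(⇒) Suppose t ≡ 10 (mod 11). Write t = 11j + 10. Then (11j + 10)² = 121j² + 220j + 100 = 11(11j² + 20j + 9) + 1, so t² ≡ 1 (mod 11).

(⇐) This fails: take t = 1. Then 1² = 1 ≡ 1 (mod 11), yet 1 ≡ 1 (mod 11), not 10.

(⇒) holds; (⇐) fails.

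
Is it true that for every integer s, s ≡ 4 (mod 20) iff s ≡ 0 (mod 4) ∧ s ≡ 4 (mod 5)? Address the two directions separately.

Forward direction. Suppose s ≡ 4 (mod 20); write s = 20j + 4. Since 4 ∣ 20, reducing mod 4 gives s ≡ 4 ≡ 0 (mod 4); since 5 ∣ 20, reducing mod 5 gives s ≡ 4 (mod 5).

Converse. If s ≡ 0 (mod 4) and s ≡ 4 (mod 5), then by the Chinese remainder theorem s ≡ 4 (mod 20). This is exactly s ≡ 4 (mod 20).

Both directions hold; the statement is true.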